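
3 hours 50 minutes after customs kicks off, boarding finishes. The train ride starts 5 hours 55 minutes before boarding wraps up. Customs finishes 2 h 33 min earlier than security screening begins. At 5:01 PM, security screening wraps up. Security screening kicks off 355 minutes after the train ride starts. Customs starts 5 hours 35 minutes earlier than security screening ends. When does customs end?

Customs starts at 5:01 PM − 335 min = 11:26 AM.
Boarding ends at 11:26 AM + 230 min = 3:16 PM.
The train ride starts at 3:16 PM − 355 min = 9:21 AM.
Security screening starts at 9:21 AM + 355 min = 3:16 PM.
Customs ends at 3:16 PM − 153 min = 12:43 PM.

12:43 PM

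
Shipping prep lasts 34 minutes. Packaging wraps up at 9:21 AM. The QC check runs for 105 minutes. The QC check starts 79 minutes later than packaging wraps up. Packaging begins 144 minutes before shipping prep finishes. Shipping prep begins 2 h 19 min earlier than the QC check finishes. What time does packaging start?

8:16 AM

The QC check starts at 9:21 AM + 79 min = 10:40 AM.
The QC check ends at 10:40 AM + 105 min = 12:25 PM.
Shipping prep starts at 12:25 PM − 139 min = 10:06 AM.
Shipping prep ends at 10:06 AM + 34 min = 10:40 AM.
Packaging starts at 10:40 AM − 144 min = 8:16 AM.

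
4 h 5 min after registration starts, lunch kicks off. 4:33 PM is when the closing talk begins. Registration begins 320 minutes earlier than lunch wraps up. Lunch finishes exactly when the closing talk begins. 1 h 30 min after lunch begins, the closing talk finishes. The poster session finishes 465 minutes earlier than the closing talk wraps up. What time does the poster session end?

9:03 AM

Lunch ends at 4:33 PM.
Registration starts at 4:33 PM − 320 min = 11:13 AM.
Lunch starts at 11:13 AM + 245 min = 3:18 PM.
The closing talk ends at 3:18 PM + 90 min = 4:48 PM.
The poster session ends at 4:48 PM − 465 min = 9:03 AM.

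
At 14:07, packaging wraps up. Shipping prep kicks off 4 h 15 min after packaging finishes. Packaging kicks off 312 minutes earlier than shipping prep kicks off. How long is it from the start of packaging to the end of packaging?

Shipping prep starts at 14:07 + 255 min = 18:22.
Packaging starts at 18:22 − 312 min = 13:10.
From 13:10 to 14:07 is 57 minutes.

57 minutes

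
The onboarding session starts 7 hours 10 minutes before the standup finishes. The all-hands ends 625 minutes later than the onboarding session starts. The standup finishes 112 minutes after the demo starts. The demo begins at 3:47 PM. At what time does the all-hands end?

8:54 PM

The standup ends at 3:47 PM + 112 min = 5:39 PM.
The onboarding session starts at 5:39 PM − 430 min = 10:29 AM.
The all-hands ends at 10:29 AM + 625 min = 8:54 PM.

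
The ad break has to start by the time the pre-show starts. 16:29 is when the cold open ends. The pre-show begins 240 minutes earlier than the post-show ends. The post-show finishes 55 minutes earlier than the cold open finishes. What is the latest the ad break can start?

The post-show ends at 16:29 − 55 min = 15:34.
The pre-show starts at 15:34 − 240 min = 11:34.
The ad break is bounded by the pre-show, so the latest it can start is 11:34.

11:34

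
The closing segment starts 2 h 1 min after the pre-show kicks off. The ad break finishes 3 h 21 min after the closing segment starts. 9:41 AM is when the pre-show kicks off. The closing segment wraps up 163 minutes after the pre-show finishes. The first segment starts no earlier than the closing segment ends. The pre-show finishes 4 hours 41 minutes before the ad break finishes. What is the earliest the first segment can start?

1:05 PM

The closing segment starts at 9:41 AM + 121 min = 11:42 AM.
The ad break ends at 11:42 AM + 201 min = 3:03 PM.
The pre-show ends at 3:03 PM − 281 min = 10:22 AM.
The closing segment ends at 10:22 AM + 163 min = 1:05 PM.
The first segment is bounded by the closing segment, so the earliest it can start is 1:05 PM.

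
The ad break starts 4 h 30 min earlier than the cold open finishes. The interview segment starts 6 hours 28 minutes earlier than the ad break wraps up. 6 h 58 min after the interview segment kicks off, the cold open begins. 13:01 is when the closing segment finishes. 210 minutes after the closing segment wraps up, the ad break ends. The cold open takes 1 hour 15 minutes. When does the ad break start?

13:46

The ad break ends at 13:01 + 210 min = 16:31.
The interview segment starts at 16:31 − 388 min = 10:03.
The cold open starts at 10:03 + 418 min = 17:01.
The cold open ends at 17:01 + 75 min = 18:16.
The ad break starts at 18:16 − 270 min = 13:46.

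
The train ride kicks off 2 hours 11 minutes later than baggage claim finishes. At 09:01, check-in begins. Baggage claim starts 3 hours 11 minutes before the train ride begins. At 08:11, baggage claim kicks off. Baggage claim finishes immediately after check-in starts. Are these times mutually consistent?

Baggage claim ends at 09:01.
The train ride starts at 09:01 + 131 min = 11:12.
Baggage claim starts at 11:12 − 191 min = 08:01.
But baggage claim is also said to start at 08:11 — a 10-minute conflict.

No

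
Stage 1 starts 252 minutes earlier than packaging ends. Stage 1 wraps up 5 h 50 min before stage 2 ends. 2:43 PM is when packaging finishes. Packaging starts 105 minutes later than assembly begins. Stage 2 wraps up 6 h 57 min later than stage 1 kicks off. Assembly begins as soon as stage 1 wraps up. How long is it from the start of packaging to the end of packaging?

80 minutes

Stage 1 starts at 2:43 PM − 252 min = 10:31 AM.
Stage 2 ends at 10:31 AM + 417 min = 5:28 PM.
Stage 1 ends at 5:28 PM − 350 min = 11:38 AM.
So assembly starts at 11:38 AM.
Packaging starts at 11:38 AM + 105 min = 1:23 PM.
From 1:23 PM to 2:43 PM is 80 minutes.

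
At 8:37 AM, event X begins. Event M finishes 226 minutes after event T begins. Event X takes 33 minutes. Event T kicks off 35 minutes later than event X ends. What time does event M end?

Event X ends at 8:37 AM + 33 min = 9:10 AM.
Event T starts at 9:10 AM + 35 min = 9:45 AM.
Event M ends at 9:45 AM + 226 min = 1:31 PM.

1:31 PM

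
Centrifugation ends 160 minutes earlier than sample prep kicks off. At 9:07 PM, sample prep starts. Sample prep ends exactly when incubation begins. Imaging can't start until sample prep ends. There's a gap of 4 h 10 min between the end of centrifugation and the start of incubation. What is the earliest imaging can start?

Centrifugation ends at 9:07 PM − 160 min = 6:27 PM.
Incubation starts at 6:27 PM + 250 min = 10:37 PM.
So sample prep ends at 10:37 PM.
Imaging is bounded by sample prep, so the earliest it can start is 10:37 PM.

10:37 PM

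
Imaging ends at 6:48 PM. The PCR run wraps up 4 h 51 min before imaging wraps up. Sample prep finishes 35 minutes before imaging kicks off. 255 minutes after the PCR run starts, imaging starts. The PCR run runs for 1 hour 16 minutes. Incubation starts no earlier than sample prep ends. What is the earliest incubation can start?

4:21 PM

The PCR run ends at 6:48 PM − 291 min = 1:57 PM.
The PCR run starts at 1:57 PM − 76 min = 12:41 PM.
Imaging starts at 12:41 PM + 255 min = 4:56 PM.
Sample prep ends at 4:56 PM − 35 min = 4:21 PM.
Incubation is bounded by sample prep, so the earliest it can start is 4:21 PM.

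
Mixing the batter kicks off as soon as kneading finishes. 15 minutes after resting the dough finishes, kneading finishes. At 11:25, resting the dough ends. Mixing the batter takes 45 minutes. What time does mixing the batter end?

Kneading ends at 11:25 + 15 min = 11:40.
So mixing the batter starts at 11:40.
Mixing the batter ends at 11:40 + 45 min = 12:25.

12:25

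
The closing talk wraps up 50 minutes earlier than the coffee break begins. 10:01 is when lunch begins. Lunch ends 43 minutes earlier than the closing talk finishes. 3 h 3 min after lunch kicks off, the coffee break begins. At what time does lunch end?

The coffee break starts at 10:01 + 183 min = 13:04.
The closing talk ends at 13:04 − 50 min = 12:14.
Lunch ends at 12:14 − 43 min = 11:31.

11:31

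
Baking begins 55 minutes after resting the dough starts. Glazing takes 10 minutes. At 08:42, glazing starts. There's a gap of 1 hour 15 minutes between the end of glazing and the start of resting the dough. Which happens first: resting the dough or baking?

Glazing ends at 08:42 + 10 min = 08:52.
Resting the dough starts at 08:52 + 75 min = 10:07.
Baking starts at 10:07 + 55 min = 11:02.
Resting the dough starts at 10:07 and baking starts at 11:02, so resting the dough is first.

resting the dough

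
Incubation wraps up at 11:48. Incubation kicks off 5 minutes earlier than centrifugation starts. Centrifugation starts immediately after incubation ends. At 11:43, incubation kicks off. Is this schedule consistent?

Yes

Centrifugation starts at 11:48.
Incubation starts at 11:48 − 5 min = 11:43.
That matches the stated 11:43, so the schedule is consistent.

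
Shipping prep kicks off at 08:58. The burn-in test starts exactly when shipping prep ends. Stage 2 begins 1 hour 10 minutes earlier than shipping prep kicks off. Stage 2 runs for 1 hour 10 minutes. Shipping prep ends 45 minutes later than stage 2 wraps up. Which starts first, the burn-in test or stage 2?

stage 2

Stage 2 starts at 08:58 − 70 min = 07:48.
Stage 2 ends at 07:48 + 70 min = 08:58.
Shipping prep ends at 08:58 + 45 min = 09:43.
So the burn-in test starts at 09:43.
The burn-in test starts at 09:43 and stage 2 starts at 07:48, so stage 2 is first.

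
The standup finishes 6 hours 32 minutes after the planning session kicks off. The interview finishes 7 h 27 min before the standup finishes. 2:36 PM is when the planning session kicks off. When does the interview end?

1:41 PM

The standup ends at 2:36 PM + 392 min = 9:08 PM.
The interview ends at 9:08 PM − 447 min = 1:41 PM.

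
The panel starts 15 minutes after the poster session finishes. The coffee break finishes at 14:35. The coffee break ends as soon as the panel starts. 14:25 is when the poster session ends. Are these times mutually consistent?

The panel starts at 14:25 + 15 min = 14:40.
So the coffee break ends at 14:40.
But the coffee break is also said to end at 14:35 — a 5-minute conflict.

No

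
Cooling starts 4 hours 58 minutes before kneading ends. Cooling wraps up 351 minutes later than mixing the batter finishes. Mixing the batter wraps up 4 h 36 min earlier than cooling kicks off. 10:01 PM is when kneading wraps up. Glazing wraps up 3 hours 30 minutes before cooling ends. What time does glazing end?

2:48 PM

Cooling starts at 10:01 PM − 298 min = 5:03 PM.
Mixing the batter ends at 5:03 PM − 276 min = 12:27 PM.
Cooling ends at 12:27 PM + 351 min = 6:18 PM.
Glazing ends at 6:18 PM − 210 min = 2:48 PM.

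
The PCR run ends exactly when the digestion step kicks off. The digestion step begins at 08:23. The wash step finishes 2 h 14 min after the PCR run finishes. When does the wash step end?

The PCR run ends at 08:23.
The wash step ends at 08:23 + 134 min = 10:37.

10:37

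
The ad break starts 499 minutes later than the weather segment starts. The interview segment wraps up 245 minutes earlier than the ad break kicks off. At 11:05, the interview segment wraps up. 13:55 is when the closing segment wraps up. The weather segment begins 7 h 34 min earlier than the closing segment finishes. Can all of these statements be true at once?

The weather segment starts at 13:55 − 454 min = 06:21.
The ad break starts at 06:21 + 499 min = 14:40.
The interview segment ends at 14:40 − 245 min = 10:35.
But the interview segment is also said to end at 11:05 — a 30-minute conflict.

No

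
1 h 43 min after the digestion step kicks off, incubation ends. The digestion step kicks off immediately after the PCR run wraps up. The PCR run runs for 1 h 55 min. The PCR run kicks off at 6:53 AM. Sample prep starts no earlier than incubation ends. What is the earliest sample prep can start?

10:31 AM

The PCR run ends at 6:53 AM + 115 min = 8:48 AM.
So the digestion step starts at 8:48 AM.
Incubation ends at 8:48 AM + 103 min = 10:31 AM.
Sample prep is bounded by incubation, so the earliest it can start is 10:31 AM.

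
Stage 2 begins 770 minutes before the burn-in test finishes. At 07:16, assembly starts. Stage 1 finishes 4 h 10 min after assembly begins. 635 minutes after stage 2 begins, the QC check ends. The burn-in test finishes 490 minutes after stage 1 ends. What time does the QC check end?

17:21

Stage 1 ends at 07:16 + 250 min = 11:26.
The burn-in test ends at 11:26 + 490 min = 19:36.
Stage 2 starts at 19:36 − 770 min = 06:46.
The QC check ends at 06:46 + 635 min = 17:21.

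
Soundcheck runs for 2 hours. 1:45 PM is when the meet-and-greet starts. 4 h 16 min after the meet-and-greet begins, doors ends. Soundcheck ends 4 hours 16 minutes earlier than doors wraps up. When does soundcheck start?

11:45 AM

Doors ends at 1:45 PM + 256 min = 6:01 PM.
Soundcheck ends at 6:01 PM − 256 min = 1:45 PM.
Soundcheck starts at 1:45 PM − 120 min = 11:45 AM.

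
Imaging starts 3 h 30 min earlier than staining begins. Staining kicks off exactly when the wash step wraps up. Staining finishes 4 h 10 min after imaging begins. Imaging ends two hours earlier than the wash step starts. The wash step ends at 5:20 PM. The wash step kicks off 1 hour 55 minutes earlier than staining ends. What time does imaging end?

Staining starts at 5:20 PM.
Imaging starts at 5:20 PM − 210 min = 1:50 PM.
Staining ends at 1:50 PM + 250 min = 6:00 PM.
The wash step starts at 6:00 PM − 115 min = 4:05 PM.
Imaging ends at 4:05 PM − 120 min = 2:05 PM.

2:05 PM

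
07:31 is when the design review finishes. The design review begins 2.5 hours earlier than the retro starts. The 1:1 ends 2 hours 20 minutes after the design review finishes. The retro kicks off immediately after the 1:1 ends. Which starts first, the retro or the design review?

The 1:1 ends at 07:31 + 140 min = 09:51.
So the retro starts at 09:51.
The design review starts at 09:51 − 150 min = 07:21.
The retro starts at 09:51 and the design review starts at 07:21, so the design review is first.

the design review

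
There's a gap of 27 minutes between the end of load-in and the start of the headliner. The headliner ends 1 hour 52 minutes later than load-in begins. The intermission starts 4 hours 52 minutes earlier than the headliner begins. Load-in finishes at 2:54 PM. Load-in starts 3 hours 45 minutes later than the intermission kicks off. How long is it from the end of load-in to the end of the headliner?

1 hour 12 minutes

The headliner starts at 2:54 PM + 27 min = 3:21 PM.
The intermission starts at 3:21 PM − 292 min = 10:29 AM.
Load-in starts at 10:29 AM + 225 min = 2:14 PM.
The headliner ends at 2:14 PM + 112 min = 4:06 PM.
From 2:54 PM to 4:06 PM is 1 hour 12 minutes.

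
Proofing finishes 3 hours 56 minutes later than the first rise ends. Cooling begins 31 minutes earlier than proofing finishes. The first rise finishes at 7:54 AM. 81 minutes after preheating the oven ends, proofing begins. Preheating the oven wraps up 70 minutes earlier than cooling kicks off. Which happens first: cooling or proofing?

cooling

Proofing ends at 7:54 AM + 236 min = 11:50 AM.
Cooling starts at 11:50 AM − 31 min = 11:19 AM.
Preheating the oven ends at 11:19 AM − 70 min = 10:09 AM.
Proofing starts at 10:09 AM + 81 min = 11:30 AM.
Cooling starts at 11:19 AM and proofing starts at 11:30 AM, so cooling is first.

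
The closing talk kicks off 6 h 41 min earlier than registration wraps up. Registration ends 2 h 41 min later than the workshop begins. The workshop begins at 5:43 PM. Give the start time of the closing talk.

Registration ends at 5:43 PM + 161 min = 8:24 PM.
The closing talk starts at 8:24 PM − 401 min = 1:43 PM.

1:43 PM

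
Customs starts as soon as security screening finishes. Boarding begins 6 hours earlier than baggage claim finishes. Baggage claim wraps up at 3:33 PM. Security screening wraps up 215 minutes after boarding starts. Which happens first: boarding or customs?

Boarding starts at 3:33 PM − 360 min = 9:33 AM.
Security screening ends at 9:33 AM + 215 min = 1:08 PM.
So customs starts at 1:08 PM.
Boarding starts at 9:33 AM and customs starts at 1:08 PM, so boarding is first.

boarding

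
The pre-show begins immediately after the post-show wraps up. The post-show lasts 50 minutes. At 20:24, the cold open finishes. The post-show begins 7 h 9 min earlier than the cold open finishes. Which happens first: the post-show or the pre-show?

The post-show starts at 20:24 − 429 min = 13:15.
The post-show ends at 13:15 + 50 min = 14:05.
So the pre-show starts at 14:05.
The post-show starts at 13:15 and the pre-show starts at 14:05, so the post-show is first.

the post-show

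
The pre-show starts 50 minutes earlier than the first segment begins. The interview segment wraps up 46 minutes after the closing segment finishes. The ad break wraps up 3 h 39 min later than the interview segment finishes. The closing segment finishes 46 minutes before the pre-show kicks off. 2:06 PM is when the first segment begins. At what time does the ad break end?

4:55 PM

The pre-show starts at 2:06 PM − 50 min = 1:16 PM.
The closing segment ends at 1:16 PM − 46 min = 12:30 PM.
The interview segment ends at 12:30 PM + 46 min = 1:16 PM.
The ad break ends at 1:16 PM + 219 min = 4:55 PM.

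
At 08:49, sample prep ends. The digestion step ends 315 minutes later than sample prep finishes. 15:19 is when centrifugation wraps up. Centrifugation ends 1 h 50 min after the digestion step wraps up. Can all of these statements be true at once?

No

The digestion step ends at 08:49 + 315 min = 14:04.
Centrifugation ends at 14:04 + 110 min = 15:54.
But centrifugation is also said to end at 15:19 — a 35-minute conflict.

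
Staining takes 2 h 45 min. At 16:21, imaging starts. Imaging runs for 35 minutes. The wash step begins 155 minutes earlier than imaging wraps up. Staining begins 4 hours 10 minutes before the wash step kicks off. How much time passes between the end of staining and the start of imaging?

205 minutes

Imaging ends at 16:21 + 35 min = 16:56.
The wash step starts at 16:56 − 155 min = 14:21.
Staining starts at 14:21 − 250 min = 10:11.
Staining ends at 10:11 + 165 min = 12:56.
From 12:56 to 16:21 is 205 minutes.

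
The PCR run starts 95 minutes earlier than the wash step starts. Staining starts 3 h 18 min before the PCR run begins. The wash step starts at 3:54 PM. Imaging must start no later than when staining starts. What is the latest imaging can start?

11:01 AM

The PCR run starts at 3:54 PM − 95 min = 2:19 PM.
Staining starts at 2:19 PM − 198 min = 11:01 AM.
Imaging is bounded by staining, so the latest it can start is 11:01 AM.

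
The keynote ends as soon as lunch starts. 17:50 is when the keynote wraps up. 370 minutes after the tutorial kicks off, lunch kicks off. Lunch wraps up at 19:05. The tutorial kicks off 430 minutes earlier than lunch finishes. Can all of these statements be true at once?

The tutorial starts at 19:05 − 430 min = 11:55.
Lunch starts at 11:55 + 370 min = 18:05.
So the keynote ends at 18:05.
But the keynote is also said to end at 17:50 — a 15-minute conflict.

No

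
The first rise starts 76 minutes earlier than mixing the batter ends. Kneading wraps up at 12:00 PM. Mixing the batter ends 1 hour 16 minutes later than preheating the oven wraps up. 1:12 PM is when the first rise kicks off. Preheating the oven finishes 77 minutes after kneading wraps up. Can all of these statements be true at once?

No

Preheating the oven ends at 12:00 PM + 77 min = 1:17 PM.
Mixing the batter ends at 1:17 PM + 76 min = 2:33 PM.
The first rise starts at 2:33 PM − 76 min = 1:17 PM.
But the first rise is also said to start at 1:12 PM — a 5-minute conflict.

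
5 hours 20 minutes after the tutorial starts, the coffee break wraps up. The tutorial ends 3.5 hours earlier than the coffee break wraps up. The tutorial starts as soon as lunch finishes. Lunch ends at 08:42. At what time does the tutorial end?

The tutorial starts at 08:42.
The coffee break ends at 08:42 + 320 min = 14:02.
The tutorial ends at 14:02 − 210 min = 10:32.

10:32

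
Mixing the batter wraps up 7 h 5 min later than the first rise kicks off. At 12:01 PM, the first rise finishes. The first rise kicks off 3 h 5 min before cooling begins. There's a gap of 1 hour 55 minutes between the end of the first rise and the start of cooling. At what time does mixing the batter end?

5:56 PM

Cooling starts at 12:01 PM + 115 min = 1:56 PM.
The first rise starts at 1:56 PM − 185 min = 10:51 AM.
Mixing the batter ends at 10:51 AM + 425 min = 5:56 PM.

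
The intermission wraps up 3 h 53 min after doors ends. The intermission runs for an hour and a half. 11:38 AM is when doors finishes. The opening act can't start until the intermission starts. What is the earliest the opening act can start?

The intermission ends at 11:38 AM + 233 min = 3:31 PM.
The intermission starts at 3:31 PM − 90 min = 2:01 PM.
The opening act is bounded by the intermission, so the earliest it can start is 2:01 PM.

2:01 PM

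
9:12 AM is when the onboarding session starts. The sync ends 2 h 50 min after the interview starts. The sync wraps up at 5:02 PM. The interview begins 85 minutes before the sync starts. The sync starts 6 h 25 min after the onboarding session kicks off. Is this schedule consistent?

The sync starts at 9:12 AM + 385 min = 3:37 PM.
The interview starts at 3:37 PM − 85 min = 2:12 PM.
The sync ends at 2:12 PM + 170 min = 5:02 PM.
That matches the stated 5:02 PM, so the schedule is consistent.

Yes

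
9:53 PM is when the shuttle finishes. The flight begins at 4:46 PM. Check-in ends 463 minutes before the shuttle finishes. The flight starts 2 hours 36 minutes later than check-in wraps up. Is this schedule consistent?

Yes

Check-in ends at 9:53 PM − 463 min = 2:10 PM.
The flight starts at 2:10 PM + 156 min = 4:46 PM.
That matches the stated 4:46 PM, so the schedule is consistent.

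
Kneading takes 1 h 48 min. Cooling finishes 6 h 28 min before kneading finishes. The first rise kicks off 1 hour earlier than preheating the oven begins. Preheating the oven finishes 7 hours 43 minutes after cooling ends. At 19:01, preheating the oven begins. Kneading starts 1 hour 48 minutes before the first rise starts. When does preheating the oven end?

The first rise starts at 19:01 − 60 min = 18:01.
Kneading starts at 18:01 − 108 min = 16:13.
Kneading ends at 16:13 + 108 min = 18:01.
Cooling ends at 18:01 − 388 min = 11:33.
Preheating the oven ends at 11:33 + 463 min = 19:16.

19:16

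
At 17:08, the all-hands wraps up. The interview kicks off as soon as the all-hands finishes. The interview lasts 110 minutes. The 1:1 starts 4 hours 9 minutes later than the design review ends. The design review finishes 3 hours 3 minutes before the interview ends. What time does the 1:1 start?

20:04

The interview starts at 17:08.
The interview ends at 17:08 + 110 min = 18:58.
The design review ends at 18:58 − 183 min = 15:55.
The 1:1 starts at 15:55 + 249 min = 20:04.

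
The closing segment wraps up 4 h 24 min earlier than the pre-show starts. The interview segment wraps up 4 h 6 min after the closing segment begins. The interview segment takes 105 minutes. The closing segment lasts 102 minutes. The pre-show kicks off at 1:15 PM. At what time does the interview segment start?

The closing segment ends at 1:15 PM − 264 min = 8:51 AM.
The closing segment starts at 8:51 AM − 102 min = 7:09 AM.
The interview segment ends at 7:09 AM + 246 min = 11:15 AM.
The interview segment starts at 11:15 AM − 105 min = 9:30 AM.

9:30 AM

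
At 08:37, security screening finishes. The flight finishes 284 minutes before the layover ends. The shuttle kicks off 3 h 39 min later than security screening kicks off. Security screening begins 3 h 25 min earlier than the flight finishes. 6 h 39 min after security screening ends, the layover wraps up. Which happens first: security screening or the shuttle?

The layover ends at 08:37 + 399 min = 15:16.
The flight ends at 15:16 − 284 min = 10:32.
Security screening starts at 10:32 − 205 min = 07:07.
The shuttle starts at 07:07 + 219 min = 10:46.
Security screening starts at 07:07 and the shuttle starts at 10:46, so security screening is first.

security screening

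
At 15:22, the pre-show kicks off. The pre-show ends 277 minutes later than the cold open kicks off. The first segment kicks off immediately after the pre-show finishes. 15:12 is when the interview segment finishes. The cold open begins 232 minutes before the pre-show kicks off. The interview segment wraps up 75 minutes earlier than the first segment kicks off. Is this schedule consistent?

The cold open starts at 15:22 − 232 min = 11:30.
The pre-show ends at 11:30 + 277 min = 16:07.
So the first segment starts at 16:07.
The interview segment ends at 16:07 − 75 min = 14:52.
But the interview segment is also said to end at 15:12 — a 20-minute conflict.

No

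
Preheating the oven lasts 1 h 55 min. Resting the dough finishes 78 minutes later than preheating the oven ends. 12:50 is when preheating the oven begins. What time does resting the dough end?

16:03

Preheating the oven ends at 12:50 + 115 min = 14:45.
Resting the dough ends at 14:45 + 78 min = 16:03.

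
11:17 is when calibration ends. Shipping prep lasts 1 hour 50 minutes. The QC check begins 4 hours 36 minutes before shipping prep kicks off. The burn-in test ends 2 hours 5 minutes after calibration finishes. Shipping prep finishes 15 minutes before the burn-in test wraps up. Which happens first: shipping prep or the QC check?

The burn-in test ends at 11:17 + 125 min = 13:22.
Shipping prep ends at 13:22 − 15 min = 13:07.
Shipping prep starts at 13:07 − 110 min = 11:17.
The QC check starts at 11:17 − 276 min = 06:41.
Shipping prep starts at 11:17 and the QC check starts at 06:41, so the QC check is first.

the QC check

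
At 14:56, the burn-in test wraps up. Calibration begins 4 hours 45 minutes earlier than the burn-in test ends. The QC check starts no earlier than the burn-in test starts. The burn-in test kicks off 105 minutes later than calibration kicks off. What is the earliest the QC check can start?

Calibration starts at 14:56 − 285 min = 10:11.
The burn-in test starts at 10:11 + 105 min = 11:56.
The QC check is bounded by the burn-in test, so the earliest it can start is 11:56.

11:56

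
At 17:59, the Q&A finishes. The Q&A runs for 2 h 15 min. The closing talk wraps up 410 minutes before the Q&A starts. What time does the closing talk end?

The Q&A starts at 17:59 − 135 min = 15:44.
The closing talk ends at 15:44 − 410 min = 08:54.

08:54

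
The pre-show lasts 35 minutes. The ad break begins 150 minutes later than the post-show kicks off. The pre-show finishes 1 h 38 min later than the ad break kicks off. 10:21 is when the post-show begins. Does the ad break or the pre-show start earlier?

The ad break starts at 10:21 + 150 min = 12:51.
The pre-show ends at 12:51 + 98 min = 14:29.
The pre-show starts at 14:29 − 35 min = 13:54.
The ad break starts at 12:51 and the pre-show starts at 13:54, so the ad break is first.

the ad break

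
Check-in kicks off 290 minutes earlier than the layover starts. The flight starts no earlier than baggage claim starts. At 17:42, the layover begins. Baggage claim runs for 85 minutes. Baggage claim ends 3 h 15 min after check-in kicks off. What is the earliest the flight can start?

Check-in starts at 17:42 − 290 min = 12:52.
Baggage claim ends at 12:52 + 195 min = 16:07.
Baggage claim starts at 16:07 − 85 min = 14:42.
The flight is bounded by baggage claim, so the earliest it can start is 14:42.

14:42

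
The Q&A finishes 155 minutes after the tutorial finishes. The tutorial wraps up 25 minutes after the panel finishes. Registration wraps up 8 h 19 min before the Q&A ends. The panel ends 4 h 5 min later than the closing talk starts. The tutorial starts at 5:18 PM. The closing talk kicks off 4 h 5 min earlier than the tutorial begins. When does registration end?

The closing talk starts at 5:18 PM − 245 min = 1:13 PM.
The panel ends at 1:13 PM + 245 min = 5:18 PM.
The tutorial ends at 5:18 PM + 25 min = 5:43 PM.
The Q&A ends at 5:43 PM + 155 min = 8:18 PM.
Registration ends at 8:18 PM − 499 min = 11:59 AM.

11:59 AM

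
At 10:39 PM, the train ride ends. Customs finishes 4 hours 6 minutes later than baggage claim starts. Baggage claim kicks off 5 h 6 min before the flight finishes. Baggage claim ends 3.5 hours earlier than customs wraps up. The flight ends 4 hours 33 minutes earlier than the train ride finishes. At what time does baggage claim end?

The flight ends at 10:39 PM − 273 min = 6:06 PM.
Baggage claim starts at 6:06 PM − 306 min = 1:00 PM.
Customs ends at 1:00 PM + 246 min = 5:06 PM.
Baggage claim ends at 5:06 PM − 210 min = 1:36 PM.

1:36 PM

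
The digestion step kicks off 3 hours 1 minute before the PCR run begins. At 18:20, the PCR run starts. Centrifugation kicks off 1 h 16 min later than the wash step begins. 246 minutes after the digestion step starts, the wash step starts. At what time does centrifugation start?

20:41

The digestion step starts at 18:20 − 181 min = 15:19.
The wash step starts at 15:19 + 246 min = 19:25.
Centrifugation starts at 19:25 + 76 min = 20:41.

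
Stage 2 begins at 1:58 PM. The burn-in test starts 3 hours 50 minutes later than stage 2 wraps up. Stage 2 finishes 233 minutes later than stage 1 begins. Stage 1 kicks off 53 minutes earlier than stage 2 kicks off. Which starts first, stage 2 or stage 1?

Stage 1 starts at 1:58 PM − 53 min = 1:05 PM.
Stage 2 starts at 1:58 PM and stage 1 starts at 1:05 PM, so stage 1 is first.

stage 1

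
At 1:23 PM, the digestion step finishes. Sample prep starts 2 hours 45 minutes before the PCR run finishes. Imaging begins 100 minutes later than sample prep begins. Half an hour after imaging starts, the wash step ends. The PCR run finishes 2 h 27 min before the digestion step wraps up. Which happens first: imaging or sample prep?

sample prep

The PCR run ends at 1:23 PM − 147 min = 10:56 AM.
Sample prep starts at 10:56 AM − 165 min = 8:11 AM.
Imaging starts at 8:11 AM + 100 min = 9:51 AM.
Imaging starts at 9:51 AM and sample prep starts at 8:11 AM, so sample prep is first.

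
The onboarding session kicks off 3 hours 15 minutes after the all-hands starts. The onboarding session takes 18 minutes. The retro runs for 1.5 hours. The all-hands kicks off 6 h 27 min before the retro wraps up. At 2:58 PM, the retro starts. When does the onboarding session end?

The retro ends at 2:58 PM + 90 min = 4:28 PM.
The all-hands starts at 4:28 PM − 387 min = 10:01 AM.
The onboarding session starts at 10:01 AM + 195 min = 1:16 PM.
The onboarding session ends at 1:16 PM + 18 min = 1:34 PM.

1:34 PM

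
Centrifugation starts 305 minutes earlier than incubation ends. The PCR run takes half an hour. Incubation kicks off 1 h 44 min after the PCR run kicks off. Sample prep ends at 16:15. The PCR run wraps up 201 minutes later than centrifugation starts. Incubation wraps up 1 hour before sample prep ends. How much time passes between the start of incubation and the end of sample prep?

1 h 30 min

Incubation ends at 16:15 − 60 min = 15:15.
Centrifugation starts at 15:15 − 305 min = 10:10.
The PCR run ends at 10:10 + 201 min = 13:31.
The PCR run starts at 13:31 − 30 min = 13:01.
Incubation starts at 13:01 + 104 min = 14:45.
From 14:45 to 16:15 is 1 h 30 min.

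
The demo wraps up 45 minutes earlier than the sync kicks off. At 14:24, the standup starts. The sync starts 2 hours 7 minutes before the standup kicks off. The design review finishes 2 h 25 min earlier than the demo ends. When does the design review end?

The sync starts at 14:24 − 127 min = 12:17.
The demo ends at 12:17 − 45 min = 11:32.
The design review ends at 11:32 − 145 min = 09:07.

09:07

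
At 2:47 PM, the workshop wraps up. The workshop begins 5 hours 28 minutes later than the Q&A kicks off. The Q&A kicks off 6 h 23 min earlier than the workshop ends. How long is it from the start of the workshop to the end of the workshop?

55 minutes

The Q&A starts at 2:47 PM − 383 min = 8:24 AM.
The workshop starts at 8:24 AM + 328 min = 1:52 PM.
From 1:52 PM to 2:47 PM is 55 minutes.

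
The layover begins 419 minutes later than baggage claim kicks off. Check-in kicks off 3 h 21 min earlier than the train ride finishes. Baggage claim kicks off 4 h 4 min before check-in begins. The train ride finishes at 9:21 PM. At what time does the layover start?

Check-in starts at 9:21 PM − 201 min = 6:00 PM.
Baggage claim starts at 6:00 PM − 244 min = 1:56 PM.
The layover starts at 1:56 PM + 419 min = 8:55 PM.

8:55 PM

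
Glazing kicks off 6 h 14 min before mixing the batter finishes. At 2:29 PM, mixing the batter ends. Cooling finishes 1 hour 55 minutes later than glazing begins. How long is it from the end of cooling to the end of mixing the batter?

Glazing starts at 2:29 PM − 374 min = 8:15 AM.
Cooling ends at 8:15 AM + 115 min = 10:10 AM.
From 10:10 AM to 2:29 PM is 4 hours 19 minutes.

4 hours 19 minutes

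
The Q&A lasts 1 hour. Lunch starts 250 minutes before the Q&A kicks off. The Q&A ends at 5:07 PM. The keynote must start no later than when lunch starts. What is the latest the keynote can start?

The Q&A starts at 5:07 PM − 60 min = 4:07 PM.
Lunch starts at 4:07 PM − 250 min = 11:57 AM.
The keynote is bounded by lunch, so the latest it can start is 11:57 AM.

11:57 AM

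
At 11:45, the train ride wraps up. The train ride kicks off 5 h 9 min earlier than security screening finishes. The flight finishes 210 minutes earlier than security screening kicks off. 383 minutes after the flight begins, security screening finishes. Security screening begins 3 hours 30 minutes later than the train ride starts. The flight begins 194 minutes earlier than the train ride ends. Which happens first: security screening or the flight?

the flight

The flight starts at 11:45 − 194 min = 08:31.
Security screening ends at 08:31 + 383 min = 14:54.
The train ride starts at 14:54 − 309 min = 09:45.
Security screening starts at 09:45 + 210 min = 13:15.
Security screening starts at 13:15 and the flight starts at 08:31, so the flight is first.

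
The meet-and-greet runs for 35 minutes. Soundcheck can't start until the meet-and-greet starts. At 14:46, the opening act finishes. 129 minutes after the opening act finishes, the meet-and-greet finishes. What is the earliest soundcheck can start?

16:20

The meet-and-greet ends at 14:46 + 129 min = 16:55.
The meet-and-greet starts at 16:55 − 35 min = 16:20.
Soundcheck is bounded by the meet-and-greet, so the earliest it can start is 16:20.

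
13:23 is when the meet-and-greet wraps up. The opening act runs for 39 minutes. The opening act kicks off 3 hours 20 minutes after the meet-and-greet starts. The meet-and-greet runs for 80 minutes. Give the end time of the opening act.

The meet-and-greet starts at 13:23 − 80 min = 12:03.
The opening act starts at 12:03 + 200 min = 15:23.
The opening act ends at 15:23 + 39 min = 16:02.

16:02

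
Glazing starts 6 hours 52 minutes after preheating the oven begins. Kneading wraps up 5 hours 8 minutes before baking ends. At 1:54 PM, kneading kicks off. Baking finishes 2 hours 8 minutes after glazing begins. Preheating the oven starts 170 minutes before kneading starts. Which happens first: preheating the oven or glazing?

preheating the oven

Preheating the oven starts at 1:54 PM − 170 min = 11:04 AM.
Glazing starts at 11:04 AM + 412 min = 5:56 PM.
Preheating the oven starts at 11:04 AM and glazing starts at 5:56 PM, so preheating the oven is first.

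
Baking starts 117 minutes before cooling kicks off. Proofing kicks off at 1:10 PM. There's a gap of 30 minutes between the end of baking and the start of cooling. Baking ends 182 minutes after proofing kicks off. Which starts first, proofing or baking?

Baking ends at 1:10 PM + 182 min = 4:12 PM.
Cooling starts at 4:12 PM + 30 min = 4:42 PM.
Baking starts at 4:42 PM − 117 min = 2:45 PM.
Proofing starts at 1:10 PM and baking starts at 2:45 PM, so proofing is first.

proofing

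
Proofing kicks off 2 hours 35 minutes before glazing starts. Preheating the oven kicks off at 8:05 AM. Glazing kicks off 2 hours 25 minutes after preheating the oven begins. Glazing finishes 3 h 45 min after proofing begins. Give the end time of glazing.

11:40 AM

Glazing starts at 8:05 AM + 145 min = 10:30 AM.
Proofing starts at 10:30 AM − 155 min = 7:55 AM.
Glazing ends at 7:55 AM + 225 min = 11:40 AM.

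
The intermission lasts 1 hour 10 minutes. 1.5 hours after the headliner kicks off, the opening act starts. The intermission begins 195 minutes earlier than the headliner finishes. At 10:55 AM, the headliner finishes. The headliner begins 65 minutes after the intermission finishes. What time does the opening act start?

11:25 AM

The intermission starts at 10:55 AM − 195 min = 7:40 AM.
The intermission ends at 7:40 AM + 70 min = 8:50 AM.
The headliner starts at 8:50 AM + 65 min = 9:55 AM.
The opening act starts at 9:55 AM + 90 min = 11:25 AM.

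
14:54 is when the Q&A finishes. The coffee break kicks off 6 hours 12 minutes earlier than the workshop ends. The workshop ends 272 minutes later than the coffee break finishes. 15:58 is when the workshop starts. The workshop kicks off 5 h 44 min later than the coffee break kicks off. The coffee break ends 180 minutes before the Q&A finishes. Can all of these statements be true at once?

Yes

The coffee break ends at 14:54 − 180 min = 11:54.
The workshop ends at 11:54 + 272 min = 16:26.
The coffee break starts at 16:26 − 372 min = 10:14.
The workshop starts at 10:14 + 344 min = 15:58.
That matches the stated 15:58, so the schedule is consistent.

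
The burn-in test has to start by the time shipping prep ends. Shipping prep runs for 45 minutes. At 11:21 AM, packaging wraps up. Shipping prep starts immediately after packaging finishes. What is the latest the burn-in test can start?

12:06 PM

Shipping prep starts at 11:21 AM.
Shipping prep ends at 11:21 AM + 45 min = 12:06 PM.
The burn-in test is bounded by shipping prep, so the latest it can start is 12:06 PM.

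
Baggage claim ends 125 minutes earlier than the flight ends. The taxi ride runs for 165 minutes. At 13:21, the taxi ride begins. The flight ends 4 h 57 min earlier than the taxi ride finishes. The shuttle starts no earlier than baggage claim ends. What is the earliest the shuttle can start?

The taxi ride ends at 13:21 + 165 min = 16:06.
The flight ends at 16:06 − 297 min = 11:09.
Baggage claim ends at 11:09 − 125 min = 09:04.
The shuttle is bounded by baggage claim, so the earliest it can start is 09:04.

09:04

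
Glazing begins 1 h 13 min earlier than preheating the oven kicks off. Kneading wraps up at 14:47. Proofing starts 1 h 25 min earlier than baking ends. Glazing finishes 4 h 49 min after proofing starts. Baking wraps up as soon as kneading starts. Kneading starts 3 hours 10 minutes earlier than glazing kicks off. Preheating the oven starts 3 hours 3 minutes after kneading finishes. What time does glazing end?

16:51

Preheating the oven starts at 14:47 + 183 min = 17:50.
Glazing starts at 17:50 − 73 min = 16:37.
Kneading starts at 16:37 − 190 min = 13:27.
So baking ends at 13:27.
Proofing starts at 13:27 − 85 min = 12:02.
Glazing ends at 12:02 + 289 min = 16:51.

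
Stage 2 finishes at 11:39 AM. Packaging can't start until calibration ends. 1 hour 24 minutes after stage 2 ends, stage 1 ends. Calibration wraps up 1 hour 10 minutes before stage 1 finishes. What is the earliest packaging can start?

11:53 AM

Stage 1 ends at 11:39 AM + 84 min = 1:03 PM.
Calibration ends at 1:03 PM − 70 min = 11:53 AM.
Packaging is bounded by calibration, so the earliest it can start is 11:53 AM.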